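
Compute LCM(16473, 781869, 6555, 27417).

lcm(16473, 781869) = 16473·781869/gcd = 12879728037/57 = 225960141
lcm(225960141, 6555) = 225960141·6555/gcd = 1481168724255/57 = 25985416215
lcm(25985416215, 27417) = 25985416215·27417/gcd = 712442156366655/57 = 12498985199415

12498985199415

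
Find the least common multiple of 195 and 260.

780

195 = 3 · 5 · 13; 260 = 2² · 5 · 13
max exponents: 2² · 3 · 5 · 13 = 780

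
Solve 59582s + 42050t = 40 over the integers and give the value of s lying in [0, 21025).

945

Reduce mod 42050: 59582s ≡ 40 (mod 42050). With g = gcd(59582, 42050) = 2 dividing 40, divide through: 29791s ≡ 20 (mod 21025).
Since gcd(29791, 21025) = 1, s ≡ 20·(29791)⁻¹ ≡ 945 (mod 21025). Smallest non-negative: 945.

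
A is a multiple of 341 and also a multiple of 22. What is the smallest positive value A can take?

341 = 11 · 31; 22 = 2 · 11
max exponents: 2 · 11 · 31 = 682

682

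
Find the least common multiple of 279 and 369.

279 = 3² · 31; 369 = 3² · 41
max exponents: 3² · 31 · 41 = 11439

11439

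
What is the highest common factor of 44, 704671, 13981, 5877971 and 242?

44 = 2² · 11; 704671 = 11 · 29 · 47²; 13981 = 11 · 31 · 41; 5877971 = 11 · 17² · 43²; 242 = 2 · 11²
gcd takes min exponent of each prime: 11 = 11

11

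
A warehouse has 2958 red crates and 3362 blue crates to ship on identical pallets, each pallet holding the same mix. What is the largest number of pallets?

Euclid: 3362 = 1·2958 + 404; 2958 = 7·404 + 130; 404 = 3·130 + 14; 130 = 9·14 + 4; 14 = 3·4 + 2; 4 = 2·2 + 0. Last nonzero remainder: 2.

2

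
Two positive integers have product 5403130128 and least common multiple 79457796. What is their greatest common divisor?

68

From gcd × lcm = mn: gcd = 5403130128 / 79457796 = 68.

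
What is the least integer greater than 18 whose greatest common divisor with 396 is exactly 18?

Multiples of 18 above 18: 18·2, 18·3, … . Need the cofactor coprime to 396/18 = 22.
Checking s = 2, 3, … the first with gcd(s, 22) = 1 is s = 3, giving 54.

54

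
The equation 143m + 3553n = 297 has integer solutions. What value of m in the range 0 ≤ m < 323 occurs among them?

Reduce mod 3553: 143m ≡ 297 (mod 3553). With g = gcd(143, 3553) = 11 dividing 297, divide through: 13m ≡ 27 (mod 323).
Since gcd(13, 323) = 1, m ≡ 27·(13)⁻¹ ≡ 176 (mod 323). Smallest non-negative: 176.

176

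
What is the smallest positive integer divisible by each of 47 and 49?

2303

47 = 47; 49 = 7²
max exponents: 7² · 47 = 2303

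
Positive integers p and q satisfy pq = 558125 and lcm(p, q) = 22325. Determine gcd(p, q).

From gcd × lcm = pq: gcd = 558125 / 22325 = 25.

25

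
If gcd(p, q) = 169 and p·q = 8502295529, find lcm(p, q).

50309441

gcd·lcm = product, so lcm = 8502295529/169 = 50309441.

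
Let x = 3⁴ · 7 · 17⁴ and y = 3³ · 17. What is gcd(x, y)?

min exponent per shared prime: 3³ · 17 = 459

459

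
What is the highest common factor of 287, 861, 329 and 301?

gcd(287, 861): 861 = 3·287 + 0 → 287
gcd(287, 329): 329 = 1·287 + 42; 287 = 6·42 + 35; 42 = 1·35 + 7; 35 = 5·7 + 0 → 7
gcd(7, 301): 301 = 43·7 + 0 → 7

7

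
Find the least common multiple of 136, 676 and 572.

136 = 2³ · 17; 676 = 2² · 13²; 572 = 2² · 11 · 13
lcm takes max exponent of each prime: 2³ · 11 · 13² · 17 = 252824

252824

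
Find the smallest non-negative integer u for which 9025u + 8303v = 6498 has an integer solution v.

Euclid: 9025 = 1·8303 + 722; 8303 = 11·722 + 361; 722 = 2·361 + 0 → gcd = 361; 6498 = 361·18.
Back-substitution yields 9025·(-11) + 8303·(12) = 361, so one solution is u = -11·18 = -198, v = 12·18 = 216.
Solutions in u differ by 8303/361 = 23; the one in [0, 23) is -198 mod 23 = 9.

9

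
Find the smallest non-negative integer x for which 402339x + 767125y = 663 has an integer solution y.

23492

Euclid: 767125 = 1·402339 + 364786; 402339 = 1·364786 + 37553; 364786 = 9·37553 + 26809; 37553 = 1·26809 + 10744; 26809 = 2·10744 + 5321; 10744 = 2·5321 + 102; 5321 = 52·102 + 17; 102 = 6·17 + 0 → gcd = 17; 663 = 17·39.
Back-substitution yields 402339·(-7497) + 767125·(3932) = 17, so one solution is x = -7497·39 = -292383, y = 3932·39 = 153348.
Solutions in x differ by 767125/17 = 45125; the one in [0, 45125) is -292383 mod 45125 = 23492.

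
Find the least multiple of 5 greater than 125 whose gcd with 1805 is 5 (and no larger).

130

Multiples of 5 above 125: 5·26, 5·27, … . Need the cofactor coprime to 1805/5 = 361.
Checking s = 26, 27, … the first with gcd(s, 361) = 1 is s = 26, giving 130.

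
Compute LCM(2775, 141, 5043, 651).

47576040225

2775 = 3 · 5² · 37; 141 = 3 · 47; 5043 = 3 · 41²; 651 = 3 · 7 · 31
lcm takes max exponent of each prime: 3 · 5² · 7 · 31 · 37 · 41² · 47 = 47576040225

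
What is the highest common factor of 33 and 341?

33 = 3 · 11
341 = 11 · 31
Common: 11 = 11

11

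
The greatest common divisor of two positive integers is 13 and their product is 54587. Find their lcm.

For any two positive integers, gcd × lcm equals their product. Hence lcm = 54587 / 13 = 4199.

4199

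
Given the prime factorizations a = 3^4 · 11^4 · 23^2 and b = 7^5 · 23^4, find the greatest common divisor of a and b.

529

min exponent per shared prime: 23^2 = 529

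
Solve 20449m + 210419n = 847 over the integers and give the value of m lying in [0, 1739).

247

gcd(20449, 210419) = 121 (Euclid: 210419 = 10·20449 + 5929; 20449 = 3·5929 + 2662; 5929 = 2·2662 + 605; 2662 = 4·605 + 242; 605 = 2·242 + 121; 242 = 2·121 + 0), and 121 | 847.
Extended Euclid: 20449·(-710) + 210419·(69) = 121. Scale by 7: m₀ = -4970.
General solution m = m₀ + 1739t; reducing mod 1739 gives m = 247 (and n = -24).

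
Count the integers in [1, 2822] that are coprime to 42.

Prime factors of 42: 2, 3, 7. Count integers ≤ 2822 divisible by none of them.
By inclusion–exclusion: 2822 − ⌊2822/2⌋ − ⌊2822/3⌋ − ⌊2822/7⌋ + ⌊2822/6⌋ + ⌊2822/14⌋ + ⌊2822/21⌋ − ⌊2822/42⌋ = 806.

806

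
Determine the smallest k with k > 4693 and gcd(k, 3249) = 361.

5054

Multiples of 361 above 4693: 361·14, 361·15, … . Need the cofactor coprime to 3249/361 = 9.
Checking s = 14, 15, … the first with gcd(s, 9) = 1 is s = 14, giving 5054.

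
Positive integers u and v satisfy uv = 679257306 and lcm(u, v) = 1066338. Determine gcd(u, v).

From gcd × lcm = uv: gcd = 679257306 / 1066338 = 637.

637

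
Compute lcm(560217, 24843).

94676673

gcd first: 560217 = 22·24843 + 13671; 24843 = 1·13671 + 11172; 13671 = 1·11172 + 2499; 11172 = 4·2499 + 1176; 2499 = 2·1176 + 147; 1176 = 8·147 + 0 → gcd = 147
lcm = 560217·24843/gcd = 13917470931/147 = 94676673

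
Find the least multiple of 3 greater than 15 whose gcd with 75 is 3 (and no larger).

18

gcd(a, 75) = 3 forces 3 | a; write a = 3s. Then gcd(3s, 3·25) = 3·gcd(s, 25), so need gcd(s, 25) = 1.
3s > 15 gives s ≥ 6. The least s ≥ 6 coprime to 25 is 6, so a = 3·6 = 18.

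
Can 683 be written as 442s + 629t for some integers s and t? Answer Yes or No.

gcd(442, 629): 629 = 1·442 + 187; 442 = 2·187 + 68; 187 = 2·68 + 51; 68 = 1·51 + 17; 51 = 3·17 + 0 → 17
17 does not divide 683, so a solution does not exist.

No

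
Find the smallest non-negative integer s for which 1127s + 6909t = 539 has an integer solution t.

Euclid: 6909 = 6·1127 + 147; 1127 = 7·147 + 98; 147 = 1·98 + 49; 98 = 2·49 + 0 → gcd = 49; 539 = 49·11.
Back-substitution yields 1127·(-49) + 6909·(8) = 49, so one solution is s = -49·11 = -539, t = 8·11 = 88.
Solutions in s differ by 6909/49 = 141; the one in [0, 141) is -539 mod 141 = 25.

25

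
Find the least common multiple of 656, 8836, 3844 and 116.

40385079376

656 = 2⁴ · 41; 8836 = 2² · 47²; 3844 = 2² · 31²; 116 = 2² · 29
lcm takes max exponent of each prime: 2⁴ · 29 · 31² · 41 · 47² = 40385079376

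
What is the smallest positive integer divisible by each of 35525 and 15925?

35525 = 5² · 7² · 29; 15925 = 5² · 7² · 13
max exponents: 5² · 7² · 13 · 29 = 461825

461825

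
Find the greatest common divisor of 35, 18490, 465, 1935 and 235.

gcd(35, 18490): 18490 = 528·35 + 10; 35 = 3·10 + 5; 10 = 2·5 + 0 → 5
gcd(5, 465): 465 = 93·5 + 0 → 5
gcd(5, 1935): 1935 = 387·5 + 0 → 5
gcd(5, 235): 235 = 47·5 + 0 → 5

5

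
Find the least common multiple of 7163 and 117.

64467

7163 = 13 · 19 · 29; 117 = 3² · 13
max exponents: 3² · 13 · 19 · 29 = 64467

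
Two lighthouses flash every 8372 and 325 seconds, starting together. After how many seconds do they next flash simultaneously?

gcd first: 8372 = 25·325 + 247; 325 = 1·247 + 78; 247 = 3·78 + 13; 78 = 6·13 + 0 → gcd = 13
lcm = 8372·325/gcd = 2720900/13 = 209300

209300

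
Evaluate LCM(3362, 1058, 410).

3362 = 2 · 41²; 1058 = 2 · 23²; 410 = 2 · 5 · 41
lcm takes max exponent of each prime: 2 · 5 · 23² · 41² = 8892490

8892490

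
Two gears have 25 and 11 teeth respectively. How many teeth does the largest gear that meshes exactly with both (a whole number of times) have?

Euclid: 25 = 2·11 + 3; 11 = 3·3 + 2; 3 = 1·2 + 1; 2 = 2·1 + 0. Last nonzero remainder: 1.

1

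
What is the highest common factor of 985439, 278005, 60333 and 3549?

1183

985439 = 7³ · 13² · 17; 278005 = 5 · 7 · 13² · 47; 60333 = 3 · 7 · 13² · 17; 3549 = 3 · 7 · 13²
gcd takes min exponent of each prime: 7 · 13² = 1183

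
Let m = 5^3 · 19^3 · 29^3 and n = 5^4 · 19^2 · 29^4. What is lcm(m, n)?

max exponent per prime: 5^4 · 19^3 · 29^4 = 3032025236875

3032025236875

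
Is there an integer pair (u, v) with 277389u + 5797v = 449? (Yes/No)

No

By Bézout, 277389u + 5797v = 449 has integer solutions iff gcd(277389, 5797) | 449.
Euclid: 277389 = 47·5797 + 4930; 5797 = 1·4930 + 867; 4930 = 5·867 + 595; 867 = 1·595 + 272; 595 = 2·272 + 51; 272 = 5·51 + 17; 51 = 3·17 + 0. gcd = 17; 449 mod 17 = 7. No.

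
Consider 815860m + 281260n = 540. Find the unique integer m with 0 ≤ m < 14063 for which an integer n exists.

Euclid: 815860 = 2·281260 + 253340; 281260 = 1·253340 + 27920; 253340 = 9·27920 + 2060; 27920 = 13·2060 + 1140; 2060 = 1·1140 + 920; 1140 = 1·920 + 220; 920 = 4·220 + 40; 220 = 5·40 + 20; 40 = 2·20 + 0 → gcd = 20; 540 = 20·27.
Back-substitution yields 815860·(-6417) + 281260·(18614) = 20, so one solution is m = -6417·27 = -173259, n = 18614·27 = 502578.
Solutions in m differ by 281260/20 = 14063; the one in [0, 14063) is -173259 mod 14063 = 9560.

9560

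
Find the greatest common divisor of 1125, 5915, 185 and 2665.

5

gcd(1125, 5915): 5915 = 5·1125 + 290; 1125 = 3·290 + 255; 290 = 1·255 + 35; 255 = 7·35 + 10; 35 = 3·10 + 5; 10 = 2·5 + 0 → 5
gcd(5, 185): 185 = 37·5 + 0 → 5
gcd(5, 2665): 2665 = 533·5 + 0 → 5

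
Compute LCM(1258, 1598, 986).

1714654

lcm(1258, 1598) = 1258·1598/gcd = 2010284/34 = 59126
lcm(59126, 986) = 59126·986/gcd = 58298236/34 = 1714654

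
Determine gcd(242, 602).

2

242 = 2 · 11²
602 = 2 · 7 · 43
Common: 2 = 2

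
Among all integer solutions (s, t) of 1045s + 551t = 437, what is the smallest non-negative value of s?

Reduce mod 551: 1045s ≡ 437 (mod 551). With g = gcd(1045, 551) = 19 dividing 437, divide through: 55s ≡ 23 (mod 29).
Since gcd(55, 29) = 1, s ≡ 23·(55)⁻¹ ≡ 2 (mod 29). Smallest non-negative: 2.

2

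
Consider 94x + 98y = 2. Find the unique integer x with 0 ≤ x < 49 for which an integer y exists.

gcd(94, 98) = 2 (Euclid: 98 = 1·94 + 4; 94 = 23·4 + 2; 4 = 2·2 + 0), and 2 | 2.
Extended Euclid: 94·(24) + 98·(-23) = 2. Scale by 1: x₀ = 24.
General solution x = x₀ + 49t; reducing mod 49 gives x = 24 (and y = -23).

24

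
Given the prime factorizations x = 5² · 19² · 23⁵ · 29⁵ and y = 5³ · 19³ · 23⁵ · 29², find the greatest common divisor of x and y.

48852004278575

min exponent per shared prime: 5² · 19² · 23⁵ · 29² = 48852004278575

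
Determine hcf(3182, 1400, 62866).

3182 = 2 · 37 · 43; 1400 = 2³ · 5² · 7; 62866 = 2 · 17 · 43²
gcd takes min exponent of each prime: 2 = 2

2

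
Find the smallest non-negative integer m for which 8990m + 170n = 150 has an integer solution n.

1

Euclid: 8990 = 52·170 + 150; 170 = 1·150 + 20; 150 = 7·20 + 10; 20 = 2·10 + 0 → gcd = 10; 150 = 10·15.
Back-substitution yields 8990·(8) + 170·(-423) = 10, so one solution is m = 8·15 = 120, n = -423·15 = -6345.
Solutions in m differ by 170/10 = 17; the one in [0, 17) is 120 mod 17 = 1.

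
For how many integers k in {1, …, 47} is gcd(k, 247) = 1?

42

247 = 13·19. Inclusion–exclusion on these primes:
47 − ⌊47/13⌋ − ⌊47/19⌋ + ⌊47/247⌋ = 42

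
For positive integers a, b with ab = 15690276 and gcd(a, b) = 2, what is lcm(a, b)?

gcd·lcm = product, so lcm = 15690276/2 = 7845138.

7845138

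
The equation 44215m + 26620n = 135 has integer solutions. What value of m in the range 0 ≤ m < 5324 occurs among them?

gcd(44215, 26620) = 5 (Euclid: 44215 = 1·26620 + 17595; 26620 = 1·17595 + 9025; 17595 = 1·9025 + 8570; 9025 = 1·8570 + 455; 8570 = 18·455 + 380; 455 = 1·380 + 75; 380 = 5·75 + 5; 75 = 15·5 + 0), and 5 | 135.
Extended Euclid: 44215·(351) + 26620·(-583) = 5. Scale by 27: m₀ = 9477.
General solution m = m₀ + 5324t; reducing mod 5324 gives m = 4153 (and n = -6898).

4153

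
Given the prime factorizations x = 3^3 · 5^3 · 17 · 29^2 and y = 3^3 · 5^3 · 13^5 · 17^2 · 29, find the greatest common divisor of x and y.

1663875

min exponent per shared prime: 3^3 · 5^3 · 17 · 29 = 1663875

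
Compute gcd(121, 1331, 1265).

gcd(121, 1331): 1331 = 11·121 + 0 → 121
gcd(121, 1265): 1265 = 10·121 + 55; 121 = 2·55 + 11; 55 = 5·11 + 0 → 11

11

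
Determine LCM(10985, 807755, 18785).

lcm(10985, 807755) = 10985·807755/gcd = 8873188675/65 = 136510595
lcm(136510595, 18785) = 136510595·18785/gcd = 2564351527075/18785 = 136510595

136510595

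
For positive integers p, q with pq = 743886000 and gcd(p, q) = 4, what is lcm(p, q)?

185971500

gcd·lcm = product, so lcm = 743886000/4 = 185971500.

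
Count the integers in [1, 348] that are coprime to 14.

Prime factors of 14: 2, 7. Count integers ≤ 348 divisible by none of them.
By inclusion–exclusion: 348 − ⌊348/2⌋ − ⌊348/7⌋ + ⌊348/14⌋ = 149.

149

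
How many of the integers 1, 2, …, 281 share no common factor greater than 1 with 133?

Prime factors of 133: 7, 19. Count integers ≤ 281 divisible by none of them.
By inclusion–exclusion: 281 − ⌊281/7⌋ − ⌊281/19⌋ + ⌊281/133⌋ = 229.

229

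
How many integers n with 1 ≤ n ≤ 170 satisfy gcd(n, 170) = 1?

Prime factors of 170: 2, 5, 17. Count integers ≤ 170 divisible by none of them.
By inclusion–exclusion: 170 − ⌊170/2⌋ − ⌊170/5⌋ − ⌊170/17⌋ + ⌊170/10⌋ + ⌊170/34⌋ + ⌊170/85⌋ − ⌊170/170⌋ = 64.

64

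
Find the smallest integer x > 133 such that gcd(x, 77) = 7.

140

gcd(x, 77) = 7 forces 7 | x; write x = 7s. Then gcd(7s, 7·11) = 7·gcd(s, 11), so need gcd(s, 11) = 1.
7s > 133 gives s ≥ 20. The least s ≥ 20 coprime to 11 is 20, so x = 7·20 = 140.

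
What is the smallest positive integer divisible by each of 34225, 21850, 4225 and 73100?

7390757736700

34225 = 5² · 37²; 21850 = 2 · 5² · 19 · 23; 4225 = 5² · 13²; 73100 = 2² · 5² · 17 · 43
lcm takes max exponent of each prime: 2² · 5² · 13² · 17 · 19 · 23 · 37² · 43 = 7390757736700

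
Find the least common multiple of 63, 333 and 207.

lcm(63, 333) = 63·333/gcd = 20979/9 = 2331
lcm(2331, 207) = 2331·207/gcd = 482517/9 = 53613

53613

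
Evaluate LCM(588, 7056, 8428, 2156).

588 = 2² · 3 · 7²; 7056 = 2⁴ · 3² · 7²; 8428 = 2² · 7² · 43; 2156 = 2² · 7² · 11
lcm takes max exponent of each prime: 2⁴ · 3² · 7² · 11 · 43 = 3337488

3337488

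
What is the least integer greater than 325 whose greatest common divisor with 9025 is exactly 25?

gcd(a, 9025) = 25 forces 25 | a; write a = 25s. Then gcd(25s, 25·361) = 25·gcd(s, 361), so need gcd(s, 361) = 1.
25s > 325 gives s ≥ 14. The least s ≥ 14 coprime to 361 is 14, so a = 25·14 = 350.

350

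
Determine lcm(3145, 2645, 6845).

lcm(3145, 2645) = 3145·2645/gcd = 8318525/5 = 1663705
lcm(1663705, 6845) = 1663705·6845/gcd = 11388060725/185 = 61557085

61557085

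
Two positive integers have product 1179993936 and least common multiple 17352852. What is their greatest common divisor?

68

gcd·lcm = product, so gcd = 1179993936/17352852 = 68.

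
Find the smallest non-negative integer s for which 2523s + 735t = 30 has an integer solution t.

Euclid: 2523 = 3·735 + 318; 735 = 2·318 + 99; 318 = 3·99 + 21; 99 = 4·21 + 15; 21 = 1·15 + 6; 15 = 2·6 + 3; 6 = 2·3 + 0 → gcd = 3; 30 = 3·10.
Back-substitution yields 2523·(-104) + 735·(357) = 3, so one solution is s = -104·10 = -1040, t = 357·10 = 3570.
Solutions in s differ by 735/3 = 245; the one in [0, 245) is -1040 mod 245 = 185.

185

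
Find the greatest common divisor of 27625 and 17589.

Euclid: 27625 = 1·17589 + 10036; 17589 = 1·10036 + 7553; 10036 = 1·7553 + 2483; 7553 = 3·2483 + 104; 2483 = 23·104 + 91; 104 = 1·91 + 13; 91 = 7·13 + 0. Last nonzero remainder: 13.

13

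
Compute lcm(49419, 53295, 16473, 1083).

49419 = 3² · 17² · 19; 53295 = 3 · 5 · 11 · 17 · 19; 16473 = 3 · 17² · 19; 1083 = 3 · 19²
lcm takes max exponent of each prime: 3² · 5 · 11 · 17² · 19² = 51642855

51642855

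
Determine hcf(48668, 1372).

48668 = 2² · 23³
1372 = 2² · 7³
Common: 2² = 4

4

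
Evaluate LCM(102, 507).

17238

102 = 2 · 3 · 17; 507 = 3 · 13²
max exponents: 2 · 3 · 13² · 17 = 17238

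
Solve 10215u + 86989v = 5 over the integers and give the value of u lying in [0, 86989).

gcd(10215, 86989) = 1 (Euclid: 86989 = 8·10215 + 5269; 10215 = 1·5269 + 4946; 5269 = 1·4946 + 323; 4946 = 15·323 + 101; 323 = 3·101 + 20; 101 = 5·20 + 1; 20 = 20·1 + 0), and 1 | 5.
Extended Euclid: 10215·(4309) + 86989·(-506) = 1. Scale by 5: u₀ = 21545.
General solution u = u₀ + 86989t; reducing mod 86989 gives u = 21545 (and v = -2530).

21545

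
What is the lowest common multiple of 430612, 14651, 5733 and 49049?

430612 = 2² · 7² · 13³; 14651 = 7² · 13 · 23; 5733 = 3² · 7² · 13; 49049 = 7³ · 11 · 13
lcm takes max exponent of each prime: 2² · 3² · 7³ · 11 · 13³ · 23 = 6863524668

6863524668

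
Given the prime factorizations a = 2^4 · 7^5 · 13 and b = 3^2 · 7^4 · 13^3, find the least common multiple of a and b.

5317196976

max exponent per prime: 2^4 · 3^2 · 7^5 · 13^3 = 5317196976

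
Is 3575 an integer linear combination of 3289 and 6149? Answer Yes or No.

gcd(3289, 6149): 6149 = 1·3289 + 2860; 3289 = 1·2860 + 429; 2860 = 6·429 + 286; 429 = 1·286 + 143; 286 = 2·143 + 0 → 143
143 divides 3575, so a solution exists.

Yes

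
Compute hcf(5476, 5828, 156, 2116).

4

gcd(5476, 5828): 5828 = 1·5476 + 352; 5476 = 15·352 + 196; 352 = 1·196 + 156; 196 = 1·156 + 40; 156 = 3·40 + 36; 40 = 1·36 + 4; 36 = 9·4 + 0 → 4
gcd(4, 156): 156 = 39·4 + 0 → 4
gcd(4, 2116): 2116 = 529·4 + 0 → 4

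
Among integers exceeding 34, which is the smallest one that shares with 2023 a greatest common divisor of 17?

51

gcd(t, 2023) = 17 forces 17 | t; write t = 17s. Then gcd(17s, 17·119) = 17·gcd(s, 119), so need gcd(s, 119) = 1.
17s > 34 gives s ≥ 3. The least s ≥ 3 coprime to 119 is 3, so t = 17·3 = 51.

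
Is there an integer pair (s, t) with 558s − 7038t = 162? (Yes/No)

Yes

gcd(558, 7038): 7038 = 12·558 + 342; 558 = 1·342 + 216; 342 = 1·216 + 126; 216 = 1·126 + 90; 126 = 1·90 + 36; 90 = 2·36 + 18; 36 = 2·18 + 0 → 18
18 divides 162, so a solution exists.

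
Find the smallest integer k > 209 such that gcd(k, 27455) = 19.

228

gcd(k, 27455) = 19 forces 19 | k; write k = 19s. Then gcd(19s, 19·1445) = 19·gcd(s, 1445), so need gcd(s, 1445) = 1.
19s > 209 gives s ≥ 12. The least s ≥ 12 coprime to 1445 is 12, so k = 19·12 = 228.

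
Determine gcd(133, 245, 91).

gcd(133, 245): 245 = 1·133 + 112; 133 = 1·112 + 21; 112 = 5·21 + 7; 21 = 3·7 + 0 → 7
gcd(7, 91): 91 = 13·7 + 0 → 7

7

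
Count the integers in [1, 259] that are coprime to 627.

149

627 = 3·11·19. Inclusion–exclusion on these primes:
259 − ⌊259/3⌋ − ⌊259/11⌋ − ⌊259/19⌋ + ⌊259/33⌋ + ⌊259/57⌋ + ⌊259/209⌋ − ⌊259/627⌋ = 149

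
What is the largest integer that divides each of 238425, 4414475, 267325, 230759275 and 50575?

7225

gcd(238425, 4414475): 4414475 = 18·238425 + 122825; 238425 = 1·122825 + 115600; 122825 = 1·115600 + 7225; 115600 = 16·7225 + 0 → 7225
gcd(7225, 267325): 267325 = 37·7225 + 0 → 7225
gcd(7225, 230759275): 230759275 = 31939·7225 + 0 → 7225
gcd(7225, 50575): 50575 = 7·7225 + 0 → 7225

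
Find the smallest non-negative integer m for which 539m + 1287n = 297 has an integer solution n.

Euclid: 1287 = 2·539 + 209; 539 = 2·209 + 121; 209 = 1·121 + 88; 121 = 1·88 + 33; 88 = 2·33 + 22; 33 = 1·22 + 11; 22 = 2·11 + 0 → gcd = 11; 297 = 11·27.
Back-substitution yields 539·(43) + 1287·(-18) = 11, so one solution is m = 43·27 = 1161, n = -18·27 = -486.
Solutions in m differ by 1287/11 = 117; the one in [0, 117) is 1161 mod 117 = 108.

108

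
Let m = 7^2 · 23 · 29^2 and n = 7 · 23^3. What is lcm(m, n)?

max exponent per prime: 7^2 · 23^3 · 29^2 = 501389903

501389903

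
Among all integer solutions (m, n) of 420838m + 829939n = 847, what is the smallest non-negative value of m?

Reduce mod 829939: 420838m ≡ 847 (mod 829939). With g = gcd(420838, 829939) = 121 dividing 847, divide through: 3478m ≡ 7 (mod 6859).
Since gcd(3478, 6859) = 1, m ≡ 7·(3478)⁻¹ ≡ 3465 (mod 6859). Smallest non-negative: 3465.

3465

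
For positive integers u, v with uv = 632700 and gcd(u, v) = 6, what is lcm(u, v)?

For any two positive integers, gcd × lcm equals their product. Hence lcm = 632700 / 6 = 105450.

105450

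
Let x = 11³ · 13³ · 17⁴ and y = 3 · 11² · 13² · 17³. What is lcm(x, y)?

max exponent per prime: 3 · 11³ · 13³ · 17⁴ = 732698078541

732698078541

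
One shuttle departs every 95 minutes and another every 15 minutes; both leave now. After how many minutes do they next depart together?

95 = 5 · 19; 15 = 3 · 5
max exponents: 3 · 5 · 19 = 285

285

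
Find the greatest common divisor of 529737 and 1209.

39

529737 = 3 · 13 · 17² · 47
1209 = 3 · 13 · 31
Common: 3 · 13 = 39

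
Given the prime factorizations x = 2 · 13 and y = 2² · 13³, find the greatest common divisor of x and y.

min exponent per shared prime: 2 · 13 = 26

26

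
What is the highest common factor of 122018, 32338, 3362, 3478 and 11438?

gcd(122018, 32338): 122018 = 3·32338 + 25004; 32338 = 1·25004 + 7334; 25004 = 3·7334 + 3002; 7334 = 2·3002 + 1330; 3002 = 2·1330 + 342; 1330 = 3·342 + 304; 342 = 1·304 + 38; 304 = 8·38 + 0 → 38
gcd(38, 3362): 3362 = 88·38 + 18; 38 = 2·18 + 2; 18 = 9·2 + 0 → 2
gcd(2, 3478): 3478 = 1739·2 + 0 → 2
gcd(2, 11438): 11438 = 5719·2 + 0 → 2

2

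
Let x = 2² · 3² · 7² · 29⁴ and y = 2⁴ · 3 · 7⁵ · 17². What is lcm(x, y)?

max exponent per prime: 2⁴ · 3² · 7⁵ · 17² · 29⁴ = 494700701855472

494700701855472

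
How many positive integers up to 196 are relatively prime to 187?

Prime factors of 187: 11, 17. Count integers ≤ 196 divisible by none of them.
By inclusion–exclusion: 196 − ⌊196/11⌋ − ⌊196/17⌋ + ⌊196/187⌋ = 169.

169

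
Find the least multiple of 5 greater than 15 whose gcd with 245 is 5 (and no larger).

20

Multiples of 5 above 15: 5·4, 5·5, … . Need the cofactor coprime to 245/5 = 49.
Checking s = 4, 5, … the first with gcd(s, 49) = 1 is s = 4, giving 20.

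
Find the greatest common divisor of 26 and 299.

13

Euclid: 299 = 11·26 + 13; 26 = 2·13 + 0. Last nonzero remainder: 13.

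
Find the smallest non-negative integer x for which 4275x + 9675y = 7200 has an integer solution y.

13

Reduce mod 9675: 4275x ≡ 7200 (mod 9675). With g = gcd(4275, 9675) = 225 dividing 7200, divide through: 19x ≡ 32 (mod 43).
Since gcd(19, 43) = 1, x ≡ 32·(19)⁻¹ ≡ 13 (mod 43). Smallest non-negative: 13.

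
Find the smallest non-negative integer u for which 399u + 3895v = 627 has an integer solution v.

Reduce mod 3895: 399u ≡ 627 (mod 3895). With g = gcd(399, 3895) = 19 dividing 627, divide through: 21u ≡ 33 (mod 205).
Since gcd(21, 205) = 1, u ≡ 33·(21)⁻¹ ≡ 148 (mod 205). Smallest non-negative: 148.

148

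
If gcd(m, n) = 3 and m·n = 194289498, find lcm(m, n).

Since gcd(m,n)·lcm(m,n) = mn, lcm = 194289498/3 = 64763166.

64763166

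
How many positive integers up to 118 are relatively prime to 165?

165 = 3·5·11. Inclusion–exclusion on these primes:
118 − ⌊118/3⌋ − ⌊118/5⌋ − ⌊118/11⌋ + ⌊118/15⌋ + ⌊118/33⌋ + ⌊118/55⌋ − ⌊118/165⌋ = 58

58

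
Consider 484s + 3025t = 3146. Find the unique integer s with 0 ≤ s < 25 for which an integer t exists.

Reduce mod 3025: 484s ≡ 3146 (mod 3025). With g = gcd(484, 3025) = 121 dividing 3146, divide through: 4s ≡ 26 (mod 25).
Since gcd(4, 25) = 1, s ≡ 26·(4)⁻¹ ≡ 19 (mod 25). Smallest non-negative: 19.

19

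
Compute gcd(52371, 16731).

52371 = 3² · 11 · 23²
16731 = 3² · 11 · 13²
Common: 3² · 11 = 99

99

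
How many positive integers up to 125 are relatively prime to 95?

Prime factors of 95: 5, 19. Count integers ≤ 125 divisible by none of them.
By inclusion–exclusion: 125 − ⌊125/5⌋ − ⌊125/19⌋ + ⌊125/95⌋ = 95.

95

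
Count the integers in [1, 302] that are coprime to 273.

Prime factors of 273: 3, 7, 13. Count integers ≤ 302 divisible by none of them.
By inclusion–exclusion: 302 − ⌊302/3⌋ − ⌊302/7⌋ − ⌊302/13⌋ + ⌊302/21⌋ + ⌊302/39⌋ + ⌊302/91⌋ − ⌊302/273⌋ = 159.

159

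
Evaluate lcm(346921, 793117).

762185437

346921 = 19² · 31²; 793117 = 13³ · 19²
max exponents: 13³ · 19² · 31² = 762185437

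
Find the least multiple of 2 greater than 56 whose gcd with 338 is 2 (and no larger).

58

gcd(t, 338) = 2 forces 2 | t; write t = 2s. Then gcd(2s, 2·169) = 2·gcd(s, 169), so need gcd(s, 169) = 1.
2s > 56 gives s ≥ 29. The least s ≥ 29 coprime to 169 is 29, so t = 2·29 = 58.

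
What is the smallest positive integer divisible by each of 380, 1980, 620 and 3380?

197091180

lcm(380, 1980) = 380·1980/gcd = 752400/20 = 37620
lcm(37620, 620) = 37620·620/gcd = 23324400/20 = 1166220
lcm(1166220, 3380) = 1166220·3380/gcd = 3941823600/20 = 197091180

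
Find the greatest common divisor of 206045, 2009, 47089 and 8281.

49

206045 = 5 · 7² · 29²; 2009 = 7² · 41; 47089 = 7² · 31²; 8281 = 7² · 13²
gcd takes min exponent of each prime: 7² = 49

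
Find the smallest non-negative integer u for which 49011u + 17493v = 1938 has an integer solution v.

292

Euclid: 49011 = 2·17493 + 14025; 17493 = 1·14025 + 3468; 14025 = 4·3468 + 153; 3468 = 22·153 + 102; 153 = 1·102 + 51; 102 = 2·51 + 0 → gcd = 51; 1938 = 51·38.
Back-substitution yields 49011·(116) + 17493·(-325) = 51, so one solution is u = 116·38 = 4408, v = -325·38 = -12350.
Solutions in u differ by 17493/51 = 343; the one in [0, 343) is 4408 mod 343 = 292.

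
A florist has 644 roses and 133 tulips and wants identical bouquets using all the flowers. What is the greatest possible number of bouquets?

7

Euclid: 644 = 4·133 + 112; 133 = 1·112 + 21; 112 = 5·21 + 7; 21 = 3·7 + 0. Last nonzero remainder: 7.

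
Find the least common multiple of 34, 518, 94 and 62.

12830342

34 = 2 · 17; 518 = 2 · 7 · 37; 94 = 2 · 47; 62 = 2 · 31
lcm takes max exponent of each prime: 2 · 7 · 17 · 31 · 37 · 47 = 12830342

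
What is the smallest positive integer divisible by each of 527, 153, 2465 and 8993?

363811815

527 = 17 · 31; 153 = 3² · 17; 2465 = 5 · 17 · 29; 8993 = 17 · 23²
lcm takes max exponent of each prime: 3² · 5 · 17 · 23² · 29 · 31 = 363811815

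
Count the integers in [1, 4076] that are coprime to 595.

2631

Prime factors of 595: 5, 7, 17. Count integers ≤ 4076 divisible by none of them.
By inclusion–exclusion: 4076 − ⌊4076/5⌋ − ⌊4076/7⌋ − ⌊4076/17⌋ + ⌊4076/35⌋ + ⌊4076/85⌋ + ⌊4076/119⌋ − ⌊4076/595⌋ = 2631.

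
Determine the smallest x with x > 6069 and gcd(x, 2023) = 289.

6358

Multiples of 289 above 6069: 289·22, 289·23, … . Need the cofactor coprime to 2023/289 = 7.
Checking s = 22, 23, … the first with gcd(s, 7) = 1 is s = 22, giving 6358.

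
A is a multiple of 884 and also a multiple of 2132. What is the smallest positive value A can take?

gcd first: 2132 = 2·884 + 364; 884 = 2·364 + 156; 364 = 2·156 + 52; 156 = 3·52 + 0 → gcd = 52
lcm = 884·2132/gcd = 1884688/52 = 36244

36244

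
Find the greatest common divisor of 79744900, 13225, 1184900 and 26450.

79744900 = 2² · 5² · 19² · 47²; 13225 = 5² · 23²; 1184900 = 2² · 5² · 17² · 41; 26450 = 2 · 5² · 23²
gcd takes min exponent of each prime: 5² = 25

25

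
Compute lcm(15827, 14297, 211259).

165409670489

lcm(15827, 14297) = 15827·14297/gcd = 226278619/17 = 13310507
lcm(13310507, 211259) = 13310507·211259/gcd = 2811964398313/17 = 165409670489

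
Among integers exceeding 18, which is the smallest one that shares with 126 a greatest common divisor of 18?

126 = 18·7. Any t with gcd(t, 126) = 18 is a multiple of 18, say 18s, with s coprime to 7.
Need s > 18/18, so s ≥ 2. First s ≥ 2 with gcd(s, 7) = 1 is s = 2. Thus t = 18·2 = 36.

36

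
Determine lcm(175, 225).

1575

gcd first: 225 = 1·175 + 50; 175 = 3·50 + 25; 50 = 2·25 + 0 → gcd = 25
lcm = 175·225/gcd = 39375/25 = 1575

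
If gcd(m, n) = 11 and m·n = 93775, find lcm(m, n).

For any two positive integers, gcd × lcm equals their product. Hence lcm = 93775 / 11 = 8525.

8525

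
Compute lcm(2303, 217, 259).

2641541

2303 = 7² · 47; 217 = 7 · 31; 259 = 7 · 37
lcm takes max exponent of each prime: 7² · 31 · 37 · 47 = 2641541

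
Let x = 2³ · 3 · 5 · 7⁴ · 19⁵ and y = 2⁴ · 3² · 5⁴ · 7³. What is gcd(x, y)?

41160

min exponent per shared prime: 2³ · 3 · 5 · 7³ = 41160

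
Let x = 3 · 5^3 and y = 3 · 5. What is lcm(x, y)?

max exponent per prime: 3 · 5^3 = 375

375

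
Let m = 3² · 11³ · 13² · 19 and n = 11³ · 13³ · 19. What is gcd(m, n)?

4273841

min exponent per shared prime: 11³ · 13² · 19 = 4273841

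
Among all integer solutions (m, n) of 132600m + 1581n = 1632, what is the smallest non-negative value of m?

Euclid: 132600 = 83·1581 + 1377; 1581 = 1·1377 + 204; 1377 = 6·204 + 153; 204 = 1·153 + 51; 153 = 3·51 + 0 → gcd = 51; 1632 = 51·32.
Back-substitution yields 132600·(-8) + 1581·(671) = 51, so one solution is m = -8·32 = -256, n = 671·32 = 21472.
Solutions in m differ by 1581/51 = 31; the one in [0, 31) is -256 mod 31 = 23.

23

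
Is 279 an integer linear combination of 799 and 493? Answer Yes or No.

No

gcd(799, 493): 799 = 1·493 + 306; 493 = 1·306 + 187; 306 = 1·187 + 119; 187 = 1·119 + 68; 119 = 1·68 + 51; 68 = 1·51 + 17; 51 = 3·17 + 0 → 17
17 does not divide 279, so a solution does not exist.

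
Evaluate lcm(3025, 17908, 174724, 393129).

1454577300

3025 = 5² · 11²; 17908 = 2² · 11² · 37; 174724 = 2² · 11² · 19²; 393129 = 3² · 11² · 19²
lcm takes max exponent of each prime: 2² · 3² · 5² · 11² · 19² · 37 = 1454577300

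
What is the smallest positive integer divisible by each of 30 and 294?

30 = 2 · 3 · 5; 294 = 2 · 3 · 7²
max exponents: 2 · 3 · 5 · 7² = 1470

1470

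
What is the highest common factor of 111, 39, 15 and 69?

3

111 = 3 · 37; 39 = 3 · 13; 15 = 3 · 5; 69 = 3 · 23
gcd takes min exponent of each prime: 3 = 3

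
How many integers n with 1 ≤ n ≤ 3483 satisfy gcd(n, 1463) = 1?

1463 = 7·11·19. Inclusion–exclusion on these primes:
3483 − ⌊3483/7⌋ − ⌊3483/11⌋ − ⌊3483/19⌋ + ⌊3483/77⌋ + ⌊3483/133⌋ + ⌊3483/209⌋ − ⌊3483/1463⌋ = 2572

2572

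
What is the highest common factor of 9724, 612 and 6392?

68

gcd(9724, 612): 9724 = 15·612 + 544; 612 = 1·544 + 68; 544 = 8·68 + 0 → 68
gcd(68, 6392): 6392 = 94·68 + 0 → 68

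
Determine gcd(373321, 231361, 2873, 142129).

373321 = 13² · 47²; 231361 = 13² · 37²; 2873 = 13² · 17; 142129 = 13² · 29²
gcd takes min exponent of each prime: 13² = 169

169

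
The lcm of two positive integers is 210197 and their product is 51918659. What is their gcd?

247

gcd·lcm = product, so gcd = 51918659/210197 = 247.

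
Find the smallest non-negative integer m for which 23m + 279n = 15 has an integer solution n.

219

Euclid: 279 = 12·23 + 3; 23 = 7·3 + 2; 3 = 1·2 + 1; 2 = 2·1 + 0 → gcd = 1; 15 = 1·15.
Back-substitution yields 23·(-97) + 279·(8) = 1, so one solution is m = -97·15 = -1455, n = 8·15 = 120.
Solutions in m differ by 279/1 = 279; the one in [0, 279) is -1455 mod 279 = 219.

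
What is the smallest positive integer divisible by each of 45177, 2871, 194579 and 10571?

66813359622471

45177 = 3 · 11 · 37²; 2871 = 3² · 11 · 29; 194579 = 7² · 11 · 19²; 10571 = 11 · 31²
lcm takes max exponent of each prime: 3² · 7² · 11 · 19² · 29 · 31² · 37² = 66813359622471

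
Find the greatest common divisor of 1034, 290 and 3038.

2

gcd(1034, 290): 1034 = 3·290 + 164; 290 = 1·164 + 126; 164 = 1·126 + 38; 126 = 3·38 + 12; 38 = 3·12 + 2; 12 = 6·2 + 0 → 2
gcd(2, 3038): 3038 = 1519·2 + 0 → 2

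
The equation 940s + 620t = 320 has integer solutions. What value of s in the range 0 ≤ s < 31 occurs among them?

gcd(940, 620) = 20 (Euclid: 940 = 1·620 + 320; 620 = 1·320 + 300; 320 = 1·300 + 20; 300 = 15·20 + 0), and 20 | 320.
Extended Euclid: 940·(2) + 620·(-3) = 20. Scale by 16: s₀ = 32.
General solution s = s₀ + 31k; reducing mod 31 gives s = 1 (and t = -1).

1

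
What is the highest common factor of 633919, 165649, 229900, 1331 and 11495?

121

gcd(633919, 165649): 633919 = 3·165649 + 136972; 165649 = 1·136972 + 28677; 136972 = 4·28677 + 22264; 28677 = 1·22264 + 6413; 22264 = 3·6413 + 3025; 6413 = 2·3025 + 363; 3025 = 8·363 + 121; 363 = 3·121 + 0 → 121
gcd(121, 229900): 229900 = 1900·121 + 0 → 121
gcd(121, 1331): 1331 = 11·121 + 0 → 121
gcd(121, 11495): 11495 = 95·121 + 0 → 121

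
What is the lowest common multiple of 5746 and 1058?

3039634

gcd first: 5746 = 5·1058 + 456; 1058 = 2·456 + 146; 456 = 3·146 + 18; 146 = 8·18 + 2; 18 = 9·2 + 0 → gcd = 2
lcm = 5746·1058/gcd = 6079268/2 = 3039634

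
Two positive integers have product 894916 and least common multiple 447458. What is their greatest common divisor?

2

From gcd × lcm = mn: gcd = 894916 / 447458 = 2.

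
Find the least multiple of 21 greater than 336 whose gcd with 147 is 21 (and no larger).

147 = 21·7. Any t with gcd(t, 147) = 21 is a multiple of 21, say 21s, with s coprime to 7.
Need s > 336/21, so s ≥ 17. First s ≥ 17 with gcd(s, 7) = 1 is s = 17. Thus t = 21·17 = 357.

357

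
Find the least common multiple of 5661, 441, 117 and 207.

82939311

5661 = 3² · 17 · 37; 441 = 3² · 7²; 117 = 3² · 13; 207 = 3² · 23
lcm takes max exponent of each prime: 3² · 7² · 13 · 17 · 23 · 37 = 82939311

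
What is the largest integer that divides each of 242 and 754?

2

Euclid: 754 = 3·242 + 28; 242 = 8·28 + 18; 28 = 1·18 + 10; 18 = 1·10 + 8; 10 = 1·8 + 2; 8 = 4·2 + 0. Last nonzero remainder: 2.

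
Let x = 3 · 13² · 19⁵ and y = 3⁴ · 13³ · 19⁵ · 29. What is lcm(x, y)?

max exponent per prime: 3⁴ · 13³ · 19⁵ · 29 = 12778535342547

12778535342547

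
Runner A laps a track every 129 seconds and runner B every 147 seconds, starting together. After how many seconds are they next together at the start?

6321

gcd first: 147 = 1·129 + 18; 129 = 7·18 + 3; 18 = 6·3 + 0 → gcd = 3
lcm = 129·147/gcd = 18963/3 = 6321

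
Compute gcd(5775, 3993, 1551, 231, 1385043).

gcd(5775, 3993): 5775 = 1·3993 + 1782; 3993 = 2·1782 + 429; 1782 = 4·429 + 66; 429 = 6·66 + 33; 66 = 2·33 + 0 → 33
gcd(33, 1551): 1551 = 47·33 + 0 → 33
gcd(33, 231): 231 = 7·33 + 0 → 33
gcd(33, 1385043): 1385043 = 41971·33 + 0 → 33

33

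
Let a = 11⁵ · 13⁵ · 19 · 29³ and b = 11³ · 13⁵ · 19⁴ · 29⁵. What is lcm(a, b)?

159839672347910728777747

max exponent per prime: 11⁵ · 13⁵ · 19⁴ · 29⁵ = 159839672347910728777747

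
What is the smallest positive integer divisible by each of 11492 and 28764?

gcd first: 28764 = 2·11492 + 5780; 11492 = 1·5780 + 5712; 5780 = 1·5712 + 68; 5712 = 84·68 + 0 → gcd = 68
lcm = 11492·28764/gcd = 330555888/68 = 4861116

4861116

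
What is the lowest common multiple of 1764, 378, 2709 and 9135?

1764 = 2² · 3² · 7²; 378 = 2 · 3³ · 7; 2709 = 3² · 7 · 43; 9135 = 3² · 5 · 7 · 29
lcm takes max exponent of each prime: 2² · 3³ · 5 · 7² · 29 · 43 = 32995620

32995620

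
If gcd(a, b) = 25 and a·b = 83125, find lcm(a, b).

3325

Since gcd(a,b)·lcm(a,b) = ab, lcm = 83125/25 = 3325.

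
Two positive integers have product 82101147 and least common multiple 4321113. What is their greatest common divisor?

19

gcd·lcm = product, so gcd = 82101147/4321113 = 19.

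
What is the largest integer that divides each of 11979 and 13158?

11979 = 3² · 11³
13158 = 2 · 3² · 17 · 43
Common: 3² = 9

9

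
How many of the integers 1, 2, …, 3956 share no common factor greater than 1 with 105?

Prime factors of 105: 3, 5, 7. Count integers ≤ 3956 divisible by none of them.
By inclusion–exclusion: 3956 − ⌊3956/3⌋ − ⌊3956/5⌋ − ⌊3956/7⌋ + ⌊3956/15⌋ + ⌊3956/21⌋ + ⌊3956/35⌋ − ⌊3956/105⌋ = 1809.

1809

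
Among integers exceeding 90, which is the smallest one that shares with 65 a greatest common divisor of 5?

95

Multiples of 5 above 90: 5·19, 5·20, … . Need the cofactor coprime to 65/5 = 13.
Checking s = 19, 20, … the first with gcd(s, 13) = 1 is s = 19, giving 95.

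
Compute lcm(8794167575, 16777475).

8794167575 = 5² · 17 · 19² · 31 · 43²; 16777475 = 5² · 11 · 13² · 19²
max exponents: 5² · 11 · 13² · 17 · 19² · 31 · 43² = 16348357521925

16348357521925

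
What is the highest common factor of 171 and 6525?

9

171 = 3² · 19
6525 = 3² · 5² · 29
Common: 3² = 9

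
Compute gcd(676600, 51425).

425

Euclid: 676600 = 13·51425 + 8075; 51425 = 6·8075 + 2975; 8075 = 2·2975 + 2125; 2975 = 1·2125 + 850; 2125 = 2·850 + 425; 850 = 2·425 + 0. Last nonzero remainder: 425.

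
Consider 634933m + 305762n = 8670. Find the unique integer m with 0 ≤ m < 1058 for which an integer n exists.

Euclid: 634933 = 2·305762 + 23409; 305762 = 13·23409 + 1445; 23409 = 16·1445 + 289; 1445 = 5·289 + 0 → gcd = 289; 8670 = 289·30.
Back-substitution yields 634933·(209) + 305762·(-434) = 289, so one solution is m = 209·30 = 6270, n = -434·30 = -13020.
Solutions in m differ by 305762/289 = 1058; the one in [0, 1058) is 6270 mod 1058 = 980.

980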